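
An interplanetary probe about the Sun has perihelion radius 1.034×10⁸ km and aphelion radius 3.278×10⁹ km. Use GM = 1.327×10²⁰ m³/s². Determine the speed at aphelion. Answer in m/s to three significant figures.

Semi-major axis a = (r_p + r_a)/2 = 1.6907×10⁹ km = 1.691×10¹² m.
Vis-viva: v² = μ(2/r − 1/a) = 1.327×10²⁰ × (6.101×10⁻¹³ − 5.915×10⁻¹³) = 2.476×10⁶ m²/s².
v = 1573 m/s.

v ≈ 1570 m/s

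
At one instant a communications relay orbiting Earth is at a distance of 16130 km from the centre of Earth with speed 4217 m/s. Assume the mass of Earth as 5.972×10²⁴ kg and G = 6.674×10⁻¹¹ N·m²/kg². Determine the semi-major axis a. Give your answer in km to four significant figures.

a ≈ 12600 km

μ = GM = 6.674×10⁻¹¹ × 5.972×10²⁴ = 3.986×10¹⁴ m³/s².
r = 1.613×10⁷ m.
Vis-viva rearranged: 1/a = 2/r − v²/μ = 1.240×10⁻⁷ − 4.462×10⁻⁸ = 7.938×10⁻⁸ m⁻¹.
a = 1.260×10⁷ m = 12598 km.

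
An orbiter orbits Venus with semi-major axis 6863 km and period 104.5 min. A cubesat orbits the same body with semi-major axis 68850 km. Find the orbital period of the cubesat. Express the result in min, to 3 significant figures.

Kepler's third law: T² ∝ a³, so T₂ = T₁ (a₂/a₁)^(3/2).
a₂/a₁ = 10.03, (a₂/a₁)^(3/2) = 31.77.
T₂ = 104.5 × 31.77 = 3320 min.

T₂ ≈ 3320 min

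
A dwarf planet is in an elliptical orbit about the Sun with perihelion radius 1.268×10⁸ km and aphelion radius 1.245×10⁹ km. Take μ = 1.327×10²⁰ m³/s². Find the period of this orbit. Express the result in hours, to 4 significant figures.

Semi-major axis a = (r_p + r_a)/2 = (1.2680×10⁸ + 1.2450×10⁹)/2 = 6.8590×10⁸ km = 6.859×10¹¹ m.
By Kepler's third law T = 2π√(a³/μ) = 2π × 4.931×10⁷ = 3.098×10⁸ s.
= 86070 hours.

T ≈ 86070 hours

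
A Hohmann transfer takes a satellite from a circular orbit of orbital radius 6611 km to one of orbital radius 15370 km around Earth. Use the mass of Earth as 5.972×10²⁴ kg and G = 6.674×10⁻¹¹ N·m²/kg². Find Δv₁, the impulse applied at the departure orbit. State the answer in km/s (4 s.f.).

μ = GM = 6.674×10⁻¹¹ × 5.972×10²⁴ = 3.986×10¹⁴ m³/s².
r₁ = 6611 km = 6.611×10⁶ m.
r₂ = 15370 km = 1.537×10⁷ m.
Transfer ellipse a_t = (r₁ + r₂)/2 = 1.099×10⁷ m.
At r₁: circular v_c1 = √(μ/r₁) = 7765 m/s; transfer-perigee v_p = √[μ(2/r₁ − 1/a_t)] = 9182 m/s.
Δv₁ = v_p − v_c1 = 1418 m/s.
= 1.418 km/s.

Δv ≈ 1.418 km/s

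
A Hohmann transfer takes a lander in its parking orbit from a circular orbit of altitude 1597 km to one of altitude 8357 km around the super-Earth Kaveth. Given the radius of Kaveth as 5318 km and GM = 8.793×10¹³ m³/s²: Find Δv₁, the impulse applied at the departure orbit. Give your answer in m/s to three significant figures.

r₁ = 5318 + 1597 = 6915.0 km = 6.9150×10⁶ m.
r₂ = 5318 + 8357 = 13675 km = 1.3675×10⁷ m.
Transfer ellipse a_t = (r₁ + r₂)/2 = 1.030×10⁷ m.
At r₁: circular v_c1 = √(μ/r₁) = 3566 m/s; transfer-periapsis v_p = √[μ(2/r₁ − 1/a_t)] = 4110 m/s.
Δv₁ = v_p − v_c1 = 543.9 m/s.

Δv ≈ 544 m/s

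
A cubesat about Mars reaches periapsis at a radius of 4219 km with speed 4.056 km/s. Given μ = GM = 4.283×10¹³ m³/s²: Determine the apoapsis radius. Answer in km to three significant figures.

r_p = 4.219×10⁶ m.
Specific energy ε = v²/2 − μ/r = -1.926×10⁶ J/kg, so a = −μ/(2ε) = 1.112×10⁷ m.
The apsides satisfy r_p + r_a = 2a, so the apoapsis radius is 2a − r_p = 1.802×10⁷ m = 18017 km.

apoapsis radius ≈ 18000 km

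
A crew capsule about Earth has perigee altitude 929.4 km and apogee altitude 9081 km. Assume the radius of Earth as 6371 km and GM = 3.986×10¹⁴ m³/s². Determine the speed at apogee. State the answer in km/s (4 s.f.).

v ≈ 4.069 km/s

r_p = 6371 + 929.4 = 7300.4 km = 7.3004×10⁶ m.
r_a = 6371 + 9081 = 15452 km = 1.5452×10⁷ m.
Semi-major axis a = (r_p + r_a)/2 = 11376 km = 1.138×10⁷ m.
Vis-viva: v² = μ(2/r − 1/a) = 3.986×10¹⁴ × (1.294×10⁻⁷ − 8.790×10⁻⁸) = 1.655×10⁷ m²/s².
v = 4069 m/s = 4.069 km/s.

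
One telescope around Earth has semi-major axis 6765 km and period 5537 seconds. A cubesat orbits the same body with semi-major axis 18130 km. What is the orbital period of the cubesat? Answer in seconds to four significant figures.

Kepler's third law: T² ∝ a³, so T₂ = T₁ (a₂/a₁)^(3/2).
a₂/a₁ = 2.680, (a₂/a₁)^(3/2) = 4.387.
T₂ = 5537 × 4.387 = 24290 seconds.

T₂ ≈ 24290 seconds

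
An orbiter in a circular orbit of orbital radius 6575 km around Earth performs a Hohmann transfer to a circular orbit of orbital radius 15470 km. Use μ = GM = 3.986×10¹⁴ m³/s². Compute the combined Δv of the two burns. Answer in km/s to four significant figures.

r₁ = 6575 km = 6.575×10⁶ m.
r₂ = 15470 km = 1.547×10⁷ m.
Transfer ellipse a_t = (r₁ + r₂)/2 = 1.102×10⁷ m.
At r₁: circular v_c1 = √(μ/r₁) = 7786 m/s; transfer-perigee v_p = √[μ(2/r₁ − 1/a_t)] = 9224 m/s.
Δv₁ = v_p − v_c1 = 1438 m/s.
At r₂: circular v_c2 = √(μ/r₂) = 5076 m/s; transfer-apogee v_a = √[μ(2/r₂ − 1/a_t)] = 3920 m/s.
Δv₂ = v_c2 − v_a = 1156 m/s.
Total Δv = Δv₁ + Δv₂ = 2594 m/s = 2.594 km/s.

Δv_total ≈ 2.594 km/s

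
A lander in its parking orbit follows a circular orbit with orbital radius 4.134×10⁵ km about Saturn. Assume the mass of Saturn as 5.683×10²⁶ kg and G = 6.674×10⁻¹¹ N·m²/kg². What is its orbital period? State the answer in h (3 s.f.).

T ≈ 75.3 h

μ = GM = 6.674×10⁻¹¹ × 5.683×10²⁶ = 3.793×10¹⁶ m³/s².
r = 4.134×10⁵ km = 4.134×10⁸ m.
Kepler's third law: T = 2π√(r³/μ) = 2π√((4.134×10⁸)³ / 3.793×10¹⁶).
r³/μ = 1.863×10⁹ s², so T = 2π × 4.316×10⁴ = 2.712×10⁵ s.
Converting: 2.712×10⁵ s ÷ 3600 = 75.33 h.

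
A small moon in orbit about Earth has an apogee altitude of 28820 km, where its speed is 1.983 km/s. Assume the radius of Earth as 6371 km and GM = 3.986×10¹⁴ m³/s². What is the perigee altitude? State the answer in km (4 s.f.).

r_a = 6371 + 28820 = 35191 km = 3.519×10⁷ m.
Specific energy ε = v²/2 − μ/r = -9.361×10⁶ J/kg, so a = −μ/(2ε) = 2.129×10⁷ m.
The apsides satisfy r_p + r_a = 2a, so the perigee radius is 2a − r_a = 7.392×10⁶ m = 7391.7 km.
Perigee altitude = 7391.7 − 6371 = 1020.7 km.

perigee altitude ≈ 1021 km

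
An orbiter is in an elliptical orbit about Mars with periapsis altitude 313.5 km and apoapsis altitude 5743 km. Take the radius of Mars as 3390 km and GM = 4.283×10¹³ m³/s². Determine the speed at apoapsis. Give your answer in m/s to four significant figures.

v ≈ 1645 m/s

r_p = 3390 + 313.5 = 3703.5 km = 3.7035×10⁶ m.
r_a = 3390 + 5743 = 9133.0 km = 9.1330×10⁶ m.
Semi-major axis a = (r_p + r_a)/2 = 6418.2 km = 6.418×10⁶ m.
Vis-viva: v² = μ(2/r − 1/a) = 4.283×10¹³ × (2.190×10⁻⁷ − 1.558×10⁻⁷) = 2.706×10⁶ m²/s².
v = 1645 m/s.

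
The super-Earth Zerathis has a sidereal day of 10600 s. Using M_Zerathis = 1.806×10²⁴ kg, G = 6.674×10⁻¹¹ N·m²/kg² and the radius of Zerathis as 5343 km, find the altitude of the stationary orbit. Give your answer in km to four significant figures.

h_sync ≈ 1657 km

μ = GM = 6.674×10⁻¹¹ × 1.806×10²⁴ = 1.205×10¹⁴ m³/s².
A synchronous orbit has period T, so by Kepler's third law a = (μT²/4π²)^(1/3).
μT²/4π² = 1.205×10¹⁴ × (1.060×10⁴)² / 39.48 = 3.430×10²⁰ m³.
a = 7.000×10⁶ m = 7000.3 km.
Altitude h = a − R = 7000.3 − 5343 = 1657.3 km.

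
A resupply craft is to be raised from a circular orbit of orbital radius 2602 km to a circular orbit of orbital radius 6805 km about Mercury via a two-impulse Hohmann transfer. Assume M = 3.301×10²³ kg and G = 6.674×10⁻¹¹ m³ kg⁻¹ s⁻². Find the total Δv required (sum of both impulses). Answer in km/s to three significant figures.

μ = GM = 6.674×10⁻¹¹ × 3.301×10²³ = 2.203×10¹³ m³/s².
r₁ = 2602 km = 2.602×10⁶ m.
r₂ = 6805 km = 6.805×10⁶ m.
Transfer ellipse a_t = (r₁ + r₂)/2 = 4.704×10⁶ m.
At r₁: circular v_c1 = √(μ/r₁) = 2910 m/s; transfer-periherm v_p = √[μ(2/r₁ − 1/a_t)] = 3500 m/s.
Δv₁ = v_p − v_c1 = 590.2 m/s.
At r₂: circular v_c2 = √(μ/r₂) = 1799 m/s; transfer-apoherm v_a = √[μ(2/r₂ − 1/a_t)] = 1338 m/s.
Δv₂ = v_c2 − v_a = 461.0 m/s.
Total Δv = Δv₁ + Δv₂ = 1051 m/s = 1.051 km/s.

Δv_total ≈ 1.05 km/s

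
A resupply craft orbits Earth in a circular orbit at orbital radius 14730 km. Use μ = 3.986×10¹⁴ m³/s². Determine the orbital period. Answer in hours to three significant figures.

r = 14730 km = 1.473×10⁷ m.
Kepler's third law: T = 2π√(r³/μ) = 2π√((1.473×10⁷)³ / 3.986×10¹⁴).
r³/μ = 8.018×10⁶ s², so T = 2π × 2.832×10³ = 1.779×10⁴ s.
Converting: 1.779×10⁴ s ÷ 3600 = 4.942 hours.

T ≈ 4.94 hours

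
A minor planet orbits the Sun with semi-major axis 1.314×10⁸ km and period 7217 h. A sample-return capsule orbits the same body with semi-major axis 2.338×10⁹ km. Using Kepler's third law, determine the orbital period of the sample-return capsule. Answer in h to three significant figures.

T₂ ≈ 5.42×10⁵ h

Kepler's third law: T² ∝ a³, so T₂ = T₁ (a₂/a₁)^(3/2).
a₂/a₁ = 17.79, (a₂/a₁)^(3/2) = 75.05.
T₂ = 7217 × 75.05 = 5.417×10⁵ h.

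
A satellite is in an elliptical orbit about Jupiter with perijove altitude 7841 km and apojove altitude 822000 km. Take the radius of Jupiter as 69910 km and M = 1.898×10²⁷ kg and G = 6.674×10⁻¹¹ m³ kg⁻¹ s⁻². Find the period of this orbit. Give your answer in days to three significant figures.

μ = GM = 6.674×10⁻¹¹ × 1.898×10²⁷ = 1.267×10¹⁷ m³/s².
r_p = 69910 + 7841 = 77751 km = 7.7751×10⁷ m.
r_a = 69910 + 822000 = 891910 km = 8.9191×10⁸ m.
Semi-major axis a = (r_p + r_a)/2 = (77751 + 8.9191×10⁵)/2 = 4.8483×10⁵ km = 4.848×10⁸ m.
By Kepler's third law T = 2π√(a³/μ) = 2π × 2.999×10⁴ = 1.885×10⁵ s.
= 2.181 days.

T ≈ 2.18 days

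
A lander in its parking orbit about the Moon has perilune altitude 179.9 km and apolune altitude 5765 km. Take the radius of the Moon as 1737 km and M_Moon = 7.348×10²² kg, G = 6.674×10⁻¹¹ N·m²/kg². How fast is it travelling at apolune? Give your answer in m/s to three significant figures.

v ≈ 516 m/s

μ = GM = 6.674×10⁻¹¹ × 7.348×10²² = 4.904×10¹² m³/s².
r_p = 1737 + 179.9 = 1916.9 km = 1.9169×10⁶ m.
r_a = 1737 + 5765 = 7502.0 km = 7.5020×10⁶ m.
Semi-major axis a = (r_p + r_a)/2 = 4709.4 km = 4.709×10⁶ m.
Vis-viva: v² = μ(2/r − 1/a) = 4.904×10¹² × (2.666×10⁻⁷ − 2.123×10⁻⁷) = 2.661×10⁵ m²/s².
v = 515.8 m/s.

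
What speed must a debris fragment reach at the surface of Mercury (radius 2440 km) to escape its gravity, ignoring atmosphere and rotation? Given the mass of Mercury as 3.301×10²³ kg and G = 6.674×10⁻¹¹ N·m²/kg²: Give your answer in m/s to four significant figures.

v_esc ≈ 4249 m/s

μ = GM = 6.674×10⁻¹¹ × 3.301×10²³ = 2.203×10¹³ m³/s².
r = R = 2.440×10⁶ m.
Escape speed v_esc = √(2μ/r) = √(2 × 2.203×10¹³ / 2.440×10⁶) = √(1.806×10⁷) = 4249 m/s.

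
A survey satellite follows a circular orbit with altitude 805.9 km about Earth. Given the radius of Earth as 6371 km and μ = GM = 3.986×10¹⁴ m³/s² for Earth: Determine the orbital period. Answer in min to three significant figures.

r = 6371 + 805.9 = 7176.9 km = 7.1769×10⁶ m.
Kepler's third law: T = 2π√(r³/μ) = 2π√((7.177×10⁶)³ / 3.986×10¹⁴).
r³/μ = 9.274×10⁵ s², so T = 2π × 9.630×10² = 6.051×10³ s.
Converting: 6.051×10³ s ÷ 60.00 = 100.8 min.

T ≈ 101 min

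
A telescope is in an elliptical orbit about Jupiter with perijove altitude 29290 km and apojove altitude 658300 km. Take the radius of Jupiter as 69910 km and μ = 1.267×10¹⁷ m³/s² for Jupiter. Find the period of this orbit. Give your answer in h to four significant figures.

T ≈ 41.26 h

r_p = 69910 + 29290 = 99200 km = 9.9200×10⁷ m.
r_a = 69910 + 658300 = 728210 km = 7.2821×10⁸ m.
Semi-major axis a = (r_p + r_a)/2 = (99200 + 7.2821×10⁵)/2 = 4.1370×10⁵ km = 4.137×10⁸ m.
By Kepler's third law T = 2π√(a³/μ) = 2π × 2.364×10⁴ = 1.485×10⁵ s.
= 41.26 h.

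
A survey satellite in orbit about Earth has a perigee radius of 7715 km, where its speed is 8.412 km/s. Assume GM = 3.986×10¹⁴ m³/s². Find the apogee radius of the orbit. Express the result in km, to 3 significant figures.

apogee radius ≈ 16800 km

r_p = 7.715×10⁶ m.
Specific energy ε = v²/2 − μ/r = -1.628×10⁷ J/kg, so a = −μ/(2ε) = 1.224×10⁷ m.
The apsides satisfy r_p + r_a = 2a, so the apogee radius is 2a − r_p = 1.676×10⁷ m = 16762 km.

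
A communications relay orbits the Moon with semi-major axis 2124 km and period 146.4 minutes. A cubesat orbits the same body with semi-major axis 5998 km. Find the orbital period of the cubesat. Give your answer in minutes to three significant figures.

T₂ ≈ 695 minutes

Kepler's third law: T² ∝ a³, so T₂ = T₁ (a₂/a₁)^(3/2).
a₂/a₁ = 2.824, (a₂/a₁)^(3/2) = 4.745.
T₂ = 146.4 × 4.745 = 694.7 minutes.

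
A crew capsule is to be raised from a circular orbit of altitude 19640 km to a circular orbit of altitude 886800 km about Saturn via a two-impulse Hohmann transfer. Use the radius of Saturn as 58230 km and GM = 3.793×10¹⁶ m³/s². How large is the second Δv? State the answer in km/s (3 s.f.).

Δv ≈ 3.86 km/s

r₁ = 58230 + 19640 = 77870 km = 7.7870×10⁷ m.
r₂ = 58230 + 886800 = 945030 km = 9.4503×10⁸ m.
Transfer ellipse a_t = (r₁ + r₂)/2 = 5.114×10⁸ m.
At r₁: circular v_c1 = √(μ/r₁) = 22070 m/s; transfer-perikrone v_p = √[μ(2/r₁ − 1/a_t)] = 30000 m/s.
At r₂: circular v_c2 = √(μ/r₂) = 6335 m/s; transfer-apokrone v_a = √[μ(2/r₂ − 1/a_t)] = 2472 m/s.
Δv₂ = v_c2 − v_a = 3863 m/s.
= 3.863 km/s.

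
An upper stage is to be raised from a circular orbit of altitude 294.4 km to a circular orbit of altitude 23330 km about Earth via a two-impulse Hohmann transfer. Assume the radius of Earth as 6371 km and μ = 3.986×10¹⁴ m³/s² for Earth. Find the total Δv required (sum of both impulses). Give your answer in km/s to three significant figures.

Δv_total ≈ 3.60 km/s

r₁ = 6371 + 294.4 = 6665.4 km = 6.6654×10⁶ m.
r₂ = 6371 + 23330 = 29701 km = 2.9701×10⁷ m.
Transfer ellipse a_t = (r₁ + r₂)/2 = 1.818×10⁷ m.
At r₁: circular v_c1 = √(μ/r₁) = 7733 m/s; transfer-perigee v_p = √[μ(2/r₁ − 1/a_t)] = 9883 m/s.
Δv₁ = v_p − v_c1 = 2150 m/s.
At r₂: circular v_c2 = √(μ/r₂) = 3663 m/s; transfer-apogee v_a = √[μ(2/r₂ − 1/a_t)] = 2218 m/s.
Δv₂ = v_c2 − v_a = 1445 m/s.
Total Δv = Δv₁ + Δv₂ = 3596 m/s = 3.596 km/s.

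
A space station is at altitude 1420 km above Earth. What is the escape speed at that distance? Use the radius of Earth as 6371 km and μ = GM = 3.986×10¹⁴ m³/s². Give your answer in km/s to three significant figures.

v_esc ≈ 10.1 km/s

r = 6371 + 1420 = 7791.0 km = 7.7910×10⁶ m.
Escape speed v_esc = √(2μ/r) = √(2 × 3.986×10¹⁴ / 7.791×10⁶) = √(1.023×10⁸) = 10120 m/s.
= 10.12 km/s.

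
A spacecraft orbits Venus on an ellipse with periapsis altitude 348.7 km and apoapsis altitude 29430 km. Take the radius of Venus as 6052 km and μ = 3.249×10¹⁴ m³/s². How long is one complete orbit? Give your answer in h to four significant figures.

r_p = 6052 + 348.7 = 6400.7 km = 6.4007×10⁶ m.
r_a = 6052 + 29430 = 35482 km = 3.5482×10⁷ m.
Semi-major axis a = (r_p + r_a)/2 = (6400.7 + 35482)/2 = 20941 km = 2.094×10⁷ m.
By Kepler's third law T = 2π√(a³/μ) = 2π × 5.317×10³ = 3.341×10⁴ s.
= 9.279 h.

T ≈ 9.279 h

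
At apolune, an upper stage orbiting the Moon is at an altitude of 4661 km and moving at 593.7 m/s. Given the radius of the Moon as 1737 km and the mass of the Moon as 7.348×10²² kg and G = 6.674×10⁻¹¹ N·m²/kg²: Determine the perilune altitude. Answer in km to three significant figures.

perilune altitude ≈ 173 km

μ = GM = 6.674×10⁻¹¹ × 7.348×10²² = 4.904×10¹² m³/s².
r_a = 1737 + 4661 = 6398.0 km = 6.398×10⁶ m.
Specific energy ε = v²/2 − μ/r = -5.903×10⁵ J/kg, so a = −μ/(2ε) = 4.154×10⁶ m.
The apsides satisfy r_p + r_a = 2a, so the perilune radius is 2a − r_a = 1.910×10⁶ m = 1910.3 km.
Perilune altitude = 1910.3 − 1737 = 173.32 km.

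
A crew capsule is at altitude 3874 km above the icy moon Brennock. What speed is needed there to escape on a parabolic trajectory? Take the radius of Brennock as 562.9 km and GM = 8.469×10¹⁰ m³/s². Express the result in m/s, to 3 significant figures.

r = 562.9 + 3874 = 4436.9 km = 4.4369×10⁶ m.
Escape speed v_esc = √(2μ/r) = √(2 × 8.469×10¹⁰ / 4.437×10⁶) = √(3.818×10⁴) = 195.4 m/s.

v_esc ≈ 195 m/s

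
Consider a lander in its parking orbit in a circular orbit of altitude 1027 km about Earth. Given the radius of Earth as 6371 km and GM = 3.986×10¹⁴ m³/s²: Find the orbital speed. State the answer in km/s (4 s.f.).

v ≈ 7.340 km/s

r = 6371 + 1027 = 7398.0 km = 7.3980×10⁶ m.
For a circular orbit v = √(μ/r) = √(3.986×10¹⁴ / 7.398×10⁶) = √(5.388×10⁷) = 7340 m/s.
That is 7.340 km/s.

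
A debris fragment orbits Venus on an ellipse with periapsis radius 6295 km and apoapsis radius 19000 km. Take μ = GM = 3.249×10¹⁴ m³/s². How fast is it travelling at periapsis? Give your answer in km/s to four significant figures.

v ≈ 8.805 km/s

Semi-major axis a = (r_p + r_a)/2 = 12648 km = 1.265×10⁷ m.
Vis-viva: v² = μ(2/r − 1/a) = 3.249×10¹⁴ × (3.177×10⁻⁷ − 7.907×10⁻⁸) = 7.754×10⁷ m²/s².
v = 8805 m/s = 8.805 km/s.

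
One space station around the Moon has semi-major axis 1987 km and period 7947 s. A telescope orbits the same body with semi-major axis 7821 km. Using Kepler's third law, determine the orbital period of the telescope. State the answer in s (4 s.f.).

Kepler's third law: T² ∝ a³, so T₂ = T₁ (a₂/a₁)^(3/2).
a₂/a₁ = 3.936, (a₂/a₁)^(3/2) = 7.809.
T₂ = 7947 × 7.809 = 62060 s.

T₂ ≈ 62060 s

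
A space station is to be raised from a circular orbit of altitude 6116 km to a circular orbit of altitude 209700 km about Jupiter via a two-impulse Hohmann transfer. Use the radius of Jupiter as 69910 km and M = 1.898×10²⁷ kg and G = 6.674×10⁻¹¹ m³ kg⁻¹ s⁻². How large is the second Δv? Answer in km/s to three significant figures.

μ = GM = 6.674×10⁻¹¹ × 1.898×10²⁷ = 1.267×10¹⁷ m³/s².
r₁ = 69910 + 6116 = 76026 km = 7.6026×10⁷ m.
r₂ = 69910 + 209700 = 279610 km = 2.7961×10⁸ m.
Transfer ellipse a_t = (r₁ + r₂)/2 = 1.778×10⁸ m.
At r₁: circular v_c1 = √(μ/r₁) = 40820 m/s; transfer-perijove v_p = √[μ(2/r₁ − 1/a_t)] = 51190 m/s.
At r₂: circular v_c2 = √(μ/r₂) = 21280 m/s; transfer-apojove v_a = √[μ(2/r₂ − 1/a_t)] = 13920 m/s.
Δv₂ = v_c2 − v_a = 7367 m/s.
= 7.367 km/s.

Δv ≈ 7.37 km/s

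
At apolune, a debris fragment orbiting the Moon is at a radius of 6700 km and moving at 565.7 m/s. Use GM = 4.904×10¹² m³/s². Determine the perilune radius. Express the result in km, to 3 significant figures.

perilune radius ≈ 1870 km

r_a = 6.700×10⁶ m.
Specific energy ε = v²/2 − μ/r = -5.719×10⁵ J/kg, so a = −μ/(2ε) = 4.287×10⁶ m.
The apsides satisfy r_p + r_a = 2a, so the perilune radius is 2a − r_a = 1.874×10⁶ m = 1874.4 km.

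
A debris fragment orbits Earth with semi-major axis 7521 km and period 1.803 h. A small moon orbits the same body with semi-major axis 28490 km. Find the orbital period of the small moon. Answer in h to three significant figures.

Kepler's third law: T² ∝ a³, so T₂ = T₁ (a₂/a₁)^(3/2).
a₂/a₁ = 3.788, (a₂/a₁)^(3/2) = 7.373.
T₂ = 1.803 × 7.373 = 13.29 h.

T₂ ≈ 13.3 h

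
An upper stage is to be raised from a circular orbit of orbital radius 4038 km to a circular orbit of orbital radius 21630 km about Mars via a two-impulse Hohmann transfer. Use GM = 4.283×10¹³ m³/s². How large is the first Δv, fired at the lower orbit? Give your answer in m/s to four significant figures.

r₁ = 4038 km = 4.038×10⁶ m.
r₂ = 21630 km = 2.163×10⁷ m.
Transfer ellipse a_t = (r₁ + r₂)/2 = 1.283×10⁷ m.
At r₁: circular v_c1 = √(μ/r₁) = 3257 m/s; transfer-periapsis v_p = √[μ(2/r₁ − 1/a_t)] = 4228 m/s.
Δv₁ = v_p − v_c1 = 971.2 m/s.

Δv ≈ 971.2 m/s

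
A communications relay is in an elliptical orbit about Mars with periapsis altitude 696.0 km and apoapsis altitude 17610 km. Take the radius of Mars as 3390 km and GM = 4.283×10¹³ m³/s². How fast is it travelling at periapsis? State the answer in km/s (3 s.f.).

v ≈ 4.19 km/s

r_p = 3390 + 696.0 = 4086.0 km = 4.0860×10⁶ m.
r_a = 3390 + 17610 = 21000 km = 2.1000×10⁷ m.
Semi-major axis a = (r_p + r_a)/2 = 12543 km = 1.254×10⁷ m.
Vis-viva: v² = μ(2/r − 1/a) = 4.283×10¹³ × (4.895×10⁻⁷ − 7.973×10⁻⁸) = 1.755×10⁷ m²/s².
v = 4189 m/s = 4.189 km/s.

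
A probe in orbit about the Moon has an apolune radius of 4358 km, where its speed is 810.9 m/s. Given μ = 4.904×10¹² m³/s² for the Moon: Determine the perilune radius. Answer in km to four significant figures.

r_a = 4.358×10⁶ m.
Specific energy ε = v²/2 − μ/r = -7.965×10⁵ J/kg, so a = −μ/(2ε) = 3.078×10⁶ m.
The apsides satisfy r_p + r_a = 2a, so the perilune radius is 2a − r_a = 1.799×10⁶ m = 1798.9 km.

perilune radius ≈ 1799 km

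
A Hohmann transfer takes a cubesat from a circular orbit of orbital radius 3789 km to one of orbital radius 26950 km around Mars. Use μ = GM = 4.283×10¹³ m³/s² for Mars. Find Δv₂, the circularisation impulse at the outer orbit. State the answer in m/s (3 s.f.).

Δv ≈ 635 m/s

r₁ = 3789 km = 3.789×10⁶ m.
r₂ = 26950 km = 2.695×10⁷ m.
Transfer ellipse a_t = (r₁ + r₂)/2 = 1.537×10⁷ m.
At r₁: circular v_c1 = √(μ/r₁) = 3362 m/s; transfer-periapsis v_p = √[μ(2/r₁ − 1/a_t)] = 4452 m/s.
At r₂: circular v_c2 = √(μ/r₂) = 1261 m/s; transfer-apoapsis v_a = √[μ(2/r₂ − 1/a_t)] = 625.9 m/s.
Δv₂ = v_c2 − v_a = 634.7 m/s.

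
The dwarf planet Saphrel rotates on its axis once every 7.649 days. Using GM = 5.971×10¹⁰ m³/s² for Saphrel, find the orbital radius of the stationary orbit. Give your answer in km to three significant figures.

T = 7.649 days = 6.609×10⁵ s.
A synchronous orbit has period T, so by Kepler's third law a = (μT²/4π²)^(1/3).
μT²/4π² = 5.971×10¹⁰ × (6.609×10⁵)² / 39.48 = 6.606×10²⁰ m³.
a = 8.709×10⁶ m = 8709.1 km.

r_sync ≈ 8710 km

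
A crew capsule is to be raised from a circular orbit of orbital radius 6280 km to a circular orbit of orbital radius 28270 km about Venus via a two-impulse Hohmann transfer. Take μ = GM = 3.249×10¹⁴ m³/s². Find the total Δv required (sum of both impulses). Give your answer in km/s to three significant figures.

r₁ = 6280 km = 6.280×10⁶ m.
r₂ = 28270 km = 2.827×10⁷ m.
Transfer ellipse a_t = (r₁ + r₂)/2 = 1.728×10⁷ m.
At r₁: circular v_c1 = √(μ/r₁) = 7193 m/s; transfer-periapsis v_p = √[μ(2/r₁ − 1/a_t)] = 9201 m/s.
Δv₁ = v_p − v_c1 = 2009 m/s.
At r₂: circular v_c2 = √(μ/r₂) = 3390 m/s; transfer-apoapsis v_a = √[μ(2/r₂ − 1/a_t)] = 2044 m/s.
Δv₂ = v_c2 − v_a = 1346 m/s.
Total Δv = Δv₁ + Δv₂ = 3355 m/s = 3.355 km/s.

Δv_total ≈ 3.35 km/s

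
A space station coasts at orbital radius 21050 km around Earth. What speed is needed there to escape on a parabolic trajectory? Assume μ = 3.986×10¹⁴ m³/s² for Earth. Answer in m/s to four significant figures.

r = 21050 km = 2.105×10⁷ m.
Escape speed v_esc = √(2μ/r) = √(2 × 3.986×10¹⁴ / 2.105×10⁷) = √(3.787×10⁷) = 6154 m/s.

v_esc ≈ 6154 m/s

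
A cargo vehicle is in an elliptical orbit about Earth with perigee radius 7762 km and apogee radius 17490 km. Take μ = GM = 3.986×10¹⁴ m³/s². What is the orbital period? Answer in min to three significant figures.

T ≈ 235 min

Semi-major axis a = (r_p + r_a)/2 = (7762.0 + 17490)/2 = 12626 km = 1.263×10⁷ m.
By Kepler's third law T = 2π√(a³/μ) = 2π × 2.247×10³ = 1.412×10⁴ s.
= 235.3 min.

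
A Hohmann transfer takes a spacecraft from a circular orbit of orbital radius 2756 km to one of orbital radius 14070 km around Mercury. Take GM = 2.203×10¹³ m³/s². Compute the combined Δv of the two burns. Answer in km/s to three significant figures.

Δv_total ≈ 1.36 km/s

r₁ = 2756 km = 2.756×10⁶ m.
r₂ = 14070 km = 1.407×10⁷ m.
Transfer ellipse a_t = (r₁ + r₂)/2 = 8.413×10⁶ m.
At r₁: circular v_c1 = √(μ/r₁) = 2827 m/s; transfer-periherm v_p = √[μ(2/r₁ − 1/a_t)] = 3656 m/s.
Δv₁ = v_p − v_c1 = 829.0 m/s.
At r₂: circular v_c2 = √(μ/r₂) = 1251 m/s; transfer-apoherm v_a = √[μ(2/r₂ − 1/a_t)] = 716.2 m/s.
Δv₂ = v_c2 − v_a = 535.1 m/s.
Total Δv = Δv₁ + Δv₂ = 1364 m/s = 1.364 km/s.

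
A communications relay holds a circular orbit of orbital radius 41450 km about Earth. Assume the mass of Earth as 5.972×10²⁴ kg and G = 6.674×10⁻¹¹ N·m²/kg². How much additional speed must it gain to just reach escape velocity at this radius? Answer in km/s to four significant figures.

μ = GM = 6.674×10⁻¹¹ × 5.972×10²⁴ = 3.986×10¹⁴ m³/s².
r = 41450 km = 4.145×10⁷ m.
Circular speed v_c = √(μ/r) = 3101 m/s.
Escape speed v_esc = √(2μ/r) = √2 × v_c = 4385 m/s.
Δv = v_esc − v_c = 1284 m/s = 1.284 km/s.

Δv ≈ 1.284 km/s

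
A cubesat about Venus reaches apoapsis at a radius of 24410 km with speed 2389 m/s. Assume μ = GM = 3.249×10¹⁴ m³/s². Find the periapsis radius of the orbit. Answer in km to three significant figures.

periapsis radius ≈ 6660 km

r_a = 2.441×10⁷ m.
Specific energy ε = v²/2 − μ/r = -1.046×10⁷ J/kg, so a = −μ/(2ε) = 1.554×10⁷ m.
The apsides satisfy r_p + r_a = 2a, so the periapsis radius is 2a − r_a = 6.662×10⁶ m = 6661.7 km.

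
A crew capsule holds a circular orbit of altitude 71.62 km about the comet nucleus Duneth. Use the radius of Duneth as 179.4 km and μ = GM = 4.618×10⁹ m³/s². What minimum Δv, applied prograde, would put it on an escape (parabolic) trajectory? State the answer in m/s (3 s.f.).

Δv ≈ 56.2 m/s

r = 179.4 + 71.62 = 251.02 km = 2.5102×10⁵ m.
Circular speed v_c = √(μ/r) = 135.6 m/s.
Escape speed v_esc = √(2μ/r) = √2 × v_c = 191.8 m/s.
Δv = v_esc − v_c = 56.18 m/s.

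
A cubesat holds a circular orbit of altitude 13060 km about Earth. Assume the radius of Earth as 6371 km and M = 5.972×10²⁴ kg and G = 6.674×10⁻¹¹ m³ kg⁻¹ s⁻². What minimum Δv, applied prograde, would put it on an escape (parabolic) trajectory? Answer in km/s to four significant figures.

μ = GM = 6.674×10⁻¹¹ × 5.972×10²⁴ = 3.986×10¹⁴ m³/s².
r = 6371 + 13060 = 19431 km = 1.9431×10⁷ m.
Circular speed v_c = √(μ/r) = 4529 m/s.
Escape speed v_esc = √(2μ/r) = √2 × v_c = 6405 m/s.
Δv = v_esc − v_c = 1876 m/s = 1.876 km/s.

Δv ≈ 1.876 km/s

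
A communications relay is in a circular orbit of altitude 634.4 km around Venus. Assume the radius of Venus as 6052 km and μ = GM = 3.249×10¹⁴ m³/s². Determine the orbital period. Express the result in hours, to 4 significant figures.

T ≈ 1.674 hours

r = 6052 + 634.4 = 6686.4 km = 6.6864×10⁶ m.
Kepler's third law: T = 2π√(r³/μ) = 2π√((6.686×10⁶)³ / 3.249×10¹⁴).
r³/μ = 9.201×10⁵ s², so T = 2π × 9.592×10² = 6.027×10³ s.
Converting: 6.027×10³ s ÷ 3600 = 1.674 hours.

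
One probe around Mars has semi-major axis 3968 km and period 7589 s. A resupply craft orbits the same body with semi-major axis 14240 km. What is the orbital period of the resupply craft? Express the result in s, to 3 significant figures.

T₂ ≈ 51600 s

Kepler's third law: T² ∝ a³, so T₂ = T₁ (a₂/a₁)^(3/2).
a₂/a₁ = 3.589, (a₂/a₁)^(3/2) = 6.798.
T₂ = 7589 × 6.798 = 51590 s.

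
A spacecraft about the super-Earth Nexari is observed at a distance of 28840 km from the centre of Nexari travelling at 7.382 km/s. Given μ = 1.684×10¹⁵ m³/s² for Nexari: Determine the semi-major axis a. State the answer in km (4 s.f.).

a ≈ 27040 km

r = 2.884×10⁷ m.
Specific orbital energy ε = v²/2 − μ/r = (7382)²/2 − 1.684×10¹⁵/2.884×10⁷ = -3.114×10⁷ J/kg.
Since ε = −μ/(2a), a = −μ/(2ε) = 2.704×10⁷ m = 27036 km.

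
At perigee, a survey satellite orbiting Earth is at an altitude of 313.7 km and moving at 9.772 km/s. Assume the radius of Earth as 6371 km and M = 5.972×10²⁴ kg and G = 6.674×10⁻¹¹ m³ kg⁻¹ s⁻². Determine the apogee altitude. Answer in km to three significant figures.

μ = GM = 6.674×10⁻¹¹ × 5.972×10²⁴ = 3.986×10¹⁴ m³/s².
r_p = 6371 + 313.7 = 6684.7 km = 6.685×10⁶ m.
Specific energy ε = v²/2 − μ/r = -1.188×10⁷ J/kg, so a = −μ/(2ε) = 1.678×10⁷ m.
The apsides satisfy r_p + r_a = 2a, so the apogee radius is 2a − r_p = 2.687×10⁷ m = 26870 km.
Apogee altitude = 26870 − 6371 = 20499 km.

apogee altitude ≈ 20500 km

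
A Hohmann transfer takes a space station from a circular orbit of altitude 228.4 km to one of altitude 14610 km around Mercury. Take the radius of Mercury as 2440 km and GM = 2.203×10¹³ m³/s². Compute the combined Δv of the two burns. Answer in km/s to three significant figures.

r₁ = 2440 + 228.4 = 2668.4 km = 2.6684×10⁶ m.
r₂ = 2440 + 14610 = 17050 km = 1.7050×10⁷ m.
Transfer ellipse a_t = (r₁ + r₂)/2 = 9.859×10⁶ m.
At r₁: circular v_c1 = √(μ/r₁) = 2873 m/s; transfer-periherm v_p = √[μ(2/r₁ − 1/a_t)] = 3779 m/s.
Δv₁ = v_p − v_c1 = 905.2 m/s.
At r₂: circular v_c2 = √(μ/r₂) = 1137 m/s; transfer-apoherm v_a = √[μ(2/r₂ − 1/a_t)] = 591.4 m/s.
Δv₂ = v_c2 − v_a = 545.3 m/s.
Total Δv = Δv₁ + Δv₂ = 1451 m/s = 1.451 km/s.

Δv_total ≈ 1.45 km/s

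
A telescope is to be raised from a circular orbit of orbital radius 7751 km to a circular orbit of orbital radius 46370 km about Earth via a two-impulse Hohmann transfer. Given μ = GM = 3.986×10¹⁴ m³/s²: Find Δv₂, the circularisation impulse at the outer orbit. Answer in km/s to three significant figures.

Δv ≈ 1.36 km/s

r₁ = 7751 km = 7.751×10⁶ m.
r₂ = 46370 km = 4.637×10⁷ m.
Transfer ellipse a_t = (r₁ + r₂)/2 = 2.706×10⁷ m.
At r₁: circular v_c1 = √(μ/r₁) = 7171 m/s; transfer-perigee v_p = √[μ(2/r₁ − 1/a_t)] = 9387 m/s.
At r₂: circular v_c2 = √(μ/r₂) = 2932 m/s; transfer-apogee v_a = √[μ(2/r₂ − 1/a_t)] = 1569 m/s.
Δv₂ = v_c2 − v_a = 1363 m/s.
= 1.363 km/s.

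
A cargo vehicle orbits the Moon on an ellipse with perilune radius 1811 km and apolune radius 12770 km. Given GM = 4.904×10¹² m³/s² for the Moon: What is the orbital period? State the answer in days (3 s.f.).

T ≈ 0.646 days

Semi-major axis a = (r_p + r_a)/2 = (1811.0 + 12770)/2 = 7290.5 km = 7.290×10⁶ m.
By Kepler's third law T = 2π√(a³/μ) = 2π × 8.889×10³ = 5.585×10⁴ s.
= 0.6464 days.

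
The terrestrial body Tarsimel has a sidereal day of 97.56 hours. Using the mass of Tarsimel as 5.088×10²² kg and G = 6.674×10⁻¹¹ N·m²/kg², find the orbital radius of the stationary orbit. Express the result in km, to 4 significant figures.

r_sync ≈ 21970 km

μ = GM = 6.674×10⁻¹¹ × 5.088×10²² = 3.396×10¹² m³/s².
T = 97.56 hours = 3.512×10⁵ s.
A synchronous orbit has period T, so by Kepler's third law a = (μT²/4π²)^(1/3).
μT²/4π² = 3.396×10¹² × (3.512×10⁵)² / 39.48 = 1.061×10²² m³.
a = 2.197×10⁷ m = 21974 km.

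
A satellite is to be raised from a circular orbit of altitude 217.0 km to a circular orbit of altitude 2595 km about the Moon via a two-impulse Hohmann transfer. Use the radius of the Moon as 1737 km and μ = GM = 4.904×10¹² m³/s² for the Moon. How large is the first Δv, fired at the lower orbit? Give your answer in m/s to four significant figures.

Δv ≈ 275.7 m/s

r₁ = 1737 + 217.0 = 1954.0 km = 1.9540×10⁶ m.
r₂ = 1737 + 2595 = 4332.0 km = 4.3320×10⁶ m.
Transfer ellipse a_t = (r₁ + r₂)/2 = 3.143×10⁶ m.
At r₁: circular v_c1 = √(μ/r₁) = 1584 m/s; transfer-perilune v_p = √[μ(2/r₁ − 1/a_t)] = 1860 m/s.
Δv₁ = v_p − v_c1 = 275.7 m/s.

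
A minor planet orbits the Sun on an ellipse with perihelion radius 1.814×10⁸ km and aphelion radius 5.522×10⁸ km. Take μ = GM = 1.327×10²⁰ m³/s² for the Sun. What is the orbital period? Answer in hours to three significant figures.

Semi-major axis a = (r_p + r_a)/2 = (1.8140×10⁸ + 5.5220×10⁸)/2 = 3.6680×10⁸ km = 3.668×10¹¹ m.
By Kepler's third law T = 2π√(a³/μ) = 2π × 1.928×10⁷ = 1.212×10⁸ s.
= 33660 hours.

T ≈ 33700 hours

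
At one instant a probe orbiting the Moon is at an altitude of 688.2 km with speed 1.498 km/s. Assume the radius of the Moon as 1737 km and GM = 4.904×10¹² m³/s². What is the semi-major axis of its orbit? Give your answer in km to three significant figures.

r = 1737 + 688.2 = 2425.2 km = 2.425×10⁶ m.
Vis-viva rearranged: 1/a = 2/r − v²/μ = 8.247×10⁻⁷ − 4.576×10⁻⁷ = 3.671×10⁻⁷ m⁻¹.
a = 2.724×10⁶ m = 2724.1 km.

a ≈ 2720 km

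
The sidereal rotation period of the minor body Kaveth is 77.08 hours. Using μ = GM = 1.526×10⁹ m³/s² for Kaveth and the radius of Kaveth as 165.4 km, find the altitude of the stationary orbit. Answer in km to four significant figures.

h_sync ≈ 1273 km

T = 77.08 hours = 2.775×10⁵ s.
A synchronous orbit has period T, so by Kepler's third law a = (μT²/4π²)^(1/3).
μT²/4π² = 1.526×10⁹ × (2.775×10⁵)² / 39.48 = 2.976×10¹⁸ m³.
a = 1.438×10⁶ m = 1438.4 km.
Altitude h = a − R = 1438.4 − 165.4 = 1273.0 km.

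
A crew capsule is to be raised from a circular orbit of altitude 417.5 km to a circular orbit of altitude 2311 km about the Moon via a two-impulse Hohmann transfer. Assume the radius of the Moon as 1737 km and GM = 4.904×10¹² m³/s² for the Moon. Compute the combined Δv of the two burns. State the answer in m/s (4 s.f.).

r₁ = 1737 + 417.5 = 2154.5 km = 2.1545×10⁶ m.
r₂ = 1737 + 2311 = 4048.0 km = 4.0480×10⁶ m.
Transfer ellipse a_t = (r₁ + r₂)/2 = 3.101×10⁶ m.
At r₁: circular v_c1 = √(μ/r₁) = 1509 m/s; transfer-perilune v_p = √[μ(2/r₁ − 1/a_t)] = 1724 m/s.
Δv₁ = v_p − v_c1 = 215.0 m/s.
At r₂: circular v_c2 = √(μ/r₂) = 1101 m/s; transfer-apolune v_a = √[μ(2/r₂ − 1/a_t)] = 917.4 m/s.
Δv₂ = v_c2 − v_a = 183.3 m/s.
Total Δv = Δv₁ + Δv₂ = 398.2 m/s.

Δv_total ≈ 398.2 m/s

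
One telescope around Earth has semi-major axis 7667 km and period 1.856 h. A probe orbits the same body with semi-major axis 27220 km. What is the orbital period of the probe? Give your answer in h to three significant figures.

T₂ ≈ 12.4 h

Kepler's third law: T² ∝ a³, so T₂ = T₁ (a₂/a₁)^(3/2).
a₂/a₁ = 3.550, (a₂/a₁)^(3/2) = 6.690.
T₂ = 1.856 × 6.690 = 12.42 h.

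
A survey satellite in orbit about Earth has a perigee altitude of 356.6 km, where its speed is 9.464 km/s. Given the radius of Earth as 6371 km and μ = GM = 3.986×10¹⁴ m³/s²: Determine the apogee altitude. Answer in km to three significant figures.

apogee altitude ≈ 14500 km

r_p = 6371 + 356.6 = 6727.6 km = 6.728×10⁶ m.
Specific energy ε = v²/2 − μ/r = -1.446×10⁷ J/kg, so a = −μ/(2ε) = 1.378×10⁷ m.
The apsides satisfy r_p + r_a = 2a, so the apogee radius is 2a − r_p = 2.083×10⁷ m = 20829 km.
Apogee altitude = 20829 − 6371 = 14458 km.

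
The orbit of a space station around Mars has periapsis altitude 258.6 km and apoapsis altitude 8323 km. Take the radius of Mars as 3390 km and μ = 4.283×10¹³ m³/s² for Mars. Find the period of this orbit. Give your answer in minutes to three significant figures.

T ≈ 341 minutes

r_p = 3390 + 258.6 = 3648.6 km = 3.6486×10⁶ m.
r_a = 3390 + 8323 = 11713 km = 1.1713×10⁷ m.
Semi-major axis a = (r_p + r_a)/2 = (3648.6 + 11713)/2 = 7680.8 km = 7.681×10⁶ m.
By Kepler's third law T = 2π√(a³/μ) = 2π × 3.253×10³ = 2.044×10⁴ s.
= 340.6 minutes.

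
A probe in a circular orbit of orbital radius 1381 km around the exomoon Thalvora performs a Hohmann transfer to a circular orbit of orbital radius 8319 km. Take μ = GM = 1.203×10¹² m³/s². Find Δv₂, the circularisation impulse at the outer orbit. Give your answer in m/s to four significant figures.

Δv ≈ 177.4 m/s

r₁ = 1381 km = 1.381×10⁶ m.
r₂ = 8319 km = 8.319×10⁶ m.
Transfer ellipse a_t = (r₁ + r₂)/2 = 4.850×10⁶ m.
At r₁: circular v_c1 = √(μ/r₁) = 933.3 m/s; transfer-periapsis v_p = √[μ(2/r₁ − 1/a_t)] = 1222 m/s.
At r₂: circular v_c2 = √(μ/r₂) = 380.3 m/s; transfer-apoapsis v_a = √[μ(2/r₂ − 1/a_t)] = 202.9 m/s.
Δv₂ = v_c2 − v_a = 177.4 m/s.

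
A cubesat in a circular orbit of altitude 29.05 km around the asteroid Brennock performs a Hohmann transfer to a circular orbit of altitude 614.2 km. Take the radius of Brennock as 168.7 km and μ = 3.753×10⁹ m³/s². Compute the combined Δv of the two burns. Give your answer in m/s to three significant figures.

r₁ = 168.7 + 29.05 = 197.75 km = 1.9775×10⁵ m.
r₂ = 168.7 + 614.2 = 782.90 km = 7.8290×10⁵ m.
Transfer ellipse a_t = (r₁ + r₂)/2 = 4.903×10⁵ m.
At r₁: circular v_c1 = √(μ/r₁) = 137.8 m/s; transfer-periapsis v_p = √[μ(2/r₁ − 1/a_t)] = 174.1 m/s.
Δv₁ = v_p − v_c1 = 36.31 m/s.
At r₂: circular v_c2 = √(μ/r₂) = 69.24 m/s; transfer-apoapsis v_a = √[μ(2/r₂ − 1/a_t)] = 43.97 m/s.
Δv₂ = v_c2 − v_a = 25.27 m/s.
Total Δv = Δv₁ + Δv₂ = 61.58 m/s.

Δv_total ≈ 61.6 m/s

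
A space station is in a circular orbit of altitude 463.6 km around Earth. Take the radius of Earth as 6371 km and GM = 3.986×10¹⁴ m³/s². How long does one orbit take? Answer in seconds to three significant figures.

T ≈ 5620 seconds

r = 6371 + 463.6 = 6834.6 km = 6.8346×10⁶ m.
Kepler's third law: T = 2π√(r³/μ) = 2π√((6.835×10⁶)³ / 3.986×10¹⁴).
r³/μ = 8.009×10⁵ s², so T = 2π × 8.950×10² = 5.623×10³ s.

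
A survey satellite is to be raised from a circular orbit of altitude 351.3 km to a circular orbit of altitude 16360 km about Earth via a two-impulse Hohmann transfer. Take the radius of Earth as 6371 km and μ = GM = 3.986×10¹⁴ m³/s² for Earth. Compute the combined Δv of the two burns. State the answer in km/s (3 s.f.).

Δv_total ≈ 3.22 km/s

r₁ = 6371 + 351.3 = 6722.3 km = 6.7223×10⁶ m.
r₂ = 6371 + 16360 = 22731 km = 2.2731×10⁷ m.
Transfer ellipse a_t = (r₁ + r₂)/2 = 1.473×10⁷ m.
At r₁: circular v_c1 = √(μ/r₁) = 7700 m/s; transfer-perigee v_p = √[μ(2/r₁ − 1/a_t)] = 9567 m/s.
Δv₁ = v_p − v_c1 = 1866 m/s.
At r₂: circular v_c2 = √(μ/r₂) = 4188 m/s; transfer-apogee v_a = √[μ(2/r₂ − 1/a_t)] = 2829 m/s.
Δv₂ = v_c2 − v_a = 1358 m/s.
Total Δv = Δv₁ + Δv₂ = 3225 m/s = 3.225 km/s.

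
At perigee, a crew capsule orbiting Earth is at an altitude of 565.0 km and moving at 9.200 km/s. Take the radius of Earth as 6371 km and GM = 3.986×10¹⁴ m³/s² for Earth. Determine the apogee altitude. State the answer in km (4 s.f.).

apogee altitude ≈ 13010 km

r_p = 6371 + 565.0 = 6936.0 km = 6.936×10⁶ m.
Specific energy ε = v²/2 − μ/r = -1.515×10⁷ J/kg, so a = −μ/(2ε) = 1.316×10⁷ m.
The apsides satisfy r_p + r_a = 2a, so the apogee radius is 2a − r_p = 1.938×10⁷ m = 19377 km.
Apogee altitude = 19377 − 6371 = 13006 km.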